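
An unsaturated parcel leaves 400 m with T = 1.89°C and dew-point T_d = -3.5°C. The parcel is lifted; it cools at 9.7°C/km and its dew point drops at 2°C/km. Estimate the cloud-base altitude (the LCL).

1100 m

T and T_d converge at 9.7 − 2 = 7.7°C per km
Height above start = (1.89 − (-3.5)) / 7.7 = 0.7 km
LCL altitude = 400 m + 700 m = 1100 m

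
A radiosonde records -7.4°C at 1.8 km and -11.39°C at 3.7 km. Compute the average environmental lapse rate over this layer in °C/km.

Γ = −ΔT/Δz = (-7.4 − (-11.39)) / (3700 − 1800) m
  = 3.99°C / 1.9 km = 2.1°C/km

2.1°C/km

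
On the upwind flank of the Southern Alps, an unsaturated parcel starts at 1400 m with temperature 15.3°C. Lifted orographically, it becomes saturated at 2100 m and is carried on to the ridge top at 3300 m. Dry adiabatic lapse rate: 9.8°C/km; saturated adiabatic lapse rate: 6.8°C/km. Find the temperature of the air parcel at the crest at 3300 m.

Dry to 2100 m: -9.8 × 0.7 km = -6.86°C, so T = 8.44°C.
Saturated to 3300 m: -6.8 × 1.2 km = -8.16°C, so T = 0.28°C.

0.28°C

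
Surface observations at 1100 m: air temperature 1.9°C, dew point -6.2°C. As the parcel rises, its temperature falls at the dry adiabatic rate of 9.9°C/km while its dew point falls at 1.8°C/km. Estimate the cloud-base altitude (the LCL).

T and T_d converge at 9.9 − 1.8 = 8.1°C per km
Height above start = (1.9 − (-6.2)) / 8.1 = 1 km
LCL altitude = 1100 m + 1000 m = 2100 m

2100 m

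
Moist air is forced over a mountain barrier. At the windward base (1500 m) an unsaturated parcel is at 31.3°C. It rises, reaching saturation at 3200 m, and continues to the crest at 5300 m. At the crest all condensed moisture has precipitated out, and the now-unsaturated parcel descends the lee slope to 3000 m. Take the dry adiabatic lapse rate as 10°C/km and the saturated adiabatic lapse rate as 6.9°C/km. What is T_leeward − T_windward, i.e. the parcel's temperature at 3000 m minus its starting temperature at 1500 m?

-8.49°C

1500 → 3200 m (dry, 10°C/km): ΔT = -10 × 1.7 = -17°C → T = 14.3°C
3200 → 5300 m (saturated, 6.9°C/km): ΔT = -6.9 × 2.1 = -14.49°C → T = -0.19°C
5300 → 3000 m (dry descent, 10°C/km): ΔT = +10 × 2.3 = +23°C → T = 22.81°C
Net change vs windward start: 22.81 − 31.3 = -8.49°C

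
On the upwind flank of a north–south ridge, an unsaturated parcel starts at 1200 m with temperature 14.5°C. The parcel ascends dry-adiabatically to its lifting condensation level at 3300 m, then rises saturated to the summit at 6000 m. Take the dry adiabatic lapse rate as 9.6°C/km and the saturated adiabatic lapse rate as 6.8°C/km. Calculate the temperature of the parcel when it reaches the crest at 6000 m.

-24.02°C

Dry to 3300 m: -9.6 × 2.1 km = -20.16°C, so T = -5.66°C.
Saturated to 6000 m: -6.8 × 2.7 km = -18.36°C, so T = -24.02°C.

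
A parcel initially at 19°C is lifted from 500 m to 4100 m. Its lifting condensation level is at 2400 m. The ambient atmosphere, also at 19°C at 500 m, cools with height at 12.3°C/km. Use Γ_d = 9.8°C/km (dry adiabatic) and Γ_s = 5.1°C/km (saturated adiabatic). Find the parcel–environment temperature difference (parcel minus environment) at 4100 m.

Parcel:
  Dry to 2400 m: -9.8 × 1.9 km = -18.62°C, so T = 0.38°C.
  Saturated to 4100 m: -5.1 × 1.7 km = -8.67°C, so T = -8.29°C.
Environment:
  Environment to 4100 m: -12.3 × 3.6 km = -44.28°C, so T = -25.28°C.
T_parcel − T_env = -8.29 − (-25.28) = +16.99°C

+16.99°C (parcel warmer than environment)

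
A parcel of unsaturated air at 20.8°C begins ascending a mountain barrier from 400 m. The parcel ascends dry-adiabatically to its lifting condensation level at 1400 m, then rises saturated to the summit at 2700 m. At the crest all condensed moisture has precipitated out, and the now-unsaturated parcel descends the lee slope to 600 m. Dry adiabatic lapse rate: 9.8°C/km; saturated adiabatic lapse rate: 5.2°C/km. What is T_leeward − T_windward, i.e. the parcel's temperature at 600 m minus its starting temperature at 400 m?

+4.02°C

400 → 1400 m (dry, 9.8°C/km): ΔT = -9.8 × 1 = -9.8°C → T = 11°C
1400 → 2700 m (saturated, 5.2°C/km): ΔT = -5.2 × 1.3 = -6.76°C → T = 4.24°C
2700 → 600 m (dry descent, 9.8°C/km): ΔT = +9.8 × 2.1 = +20.58°C → T = 24.82°C
Net change vs windward start: 24.82 − 20.8 = +4.02°C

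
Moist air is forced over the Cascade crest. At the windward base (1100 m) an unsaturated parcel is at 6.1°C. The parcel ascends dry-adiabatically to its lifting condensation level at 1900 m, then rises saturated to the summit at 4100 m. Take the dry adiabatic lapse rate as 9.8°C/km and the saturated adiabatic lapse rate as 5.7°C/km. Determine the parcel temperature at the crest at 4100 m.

1100 → 1900 m (dry, 9.8°C/km): ΔT = -9.8 × 0.8 = -7.84°C → T = -1.74°C
1900 → 4100 m (saturated, 5.7°C/km): ΔT = -5.7 × 2.2 = -12.54°C → T = -14.28°C

-14.28°C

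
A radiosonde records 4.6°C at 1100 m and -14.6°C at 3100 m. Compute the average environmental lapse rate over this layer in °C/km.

Γ = −ΔT/Δz = (4.6 − (-14.6)) / (3100 − 1100) m
  = 19.2°C / 2 km = 9.6°C/km

9.6°C/km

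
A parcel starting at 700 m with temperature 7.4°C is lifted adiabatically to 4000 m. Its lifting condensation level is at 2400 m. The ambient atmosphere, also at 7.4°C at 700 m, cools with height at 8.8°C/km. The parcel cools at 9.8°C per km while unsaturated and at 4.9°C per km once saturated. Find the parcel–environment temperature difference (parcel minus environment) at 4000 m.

Parcel:
  From 700 m to 2400 m (dry): cools by 9.8 × 1.7 = 16.66°C, giving -9.26°C.
  From 2400 m to 4000 m (saturated): cools by 4.9 × 1.6 = 7.84°C, giving -17.1°C.
Environment:
  From 700 m to 4000 m (environment): cools by 8.8 × 3.3 = 29.04°C, giving -21.64°C.
T_parcel − T_env = -17.1 − (-21.64) = +4.54°C

+4.54°C (parcel warmer than environment)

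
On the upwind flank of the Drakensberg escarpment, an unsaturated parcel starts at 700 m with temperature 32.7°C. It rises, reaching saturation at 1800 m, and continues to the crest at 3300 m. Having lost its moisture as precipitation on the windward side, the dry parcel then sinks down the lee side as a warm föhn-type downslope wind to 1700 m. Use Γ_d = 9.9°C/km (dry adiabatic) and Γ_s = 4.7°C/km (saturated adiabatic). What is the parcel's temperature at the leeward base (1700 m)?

From 700 m to 1800 m (dry): cools by 9.9 × 1.1 = 10.89°C, giving 21.81°C.
From 1800 m to 3300 m (saturated): cools by 4.7 × 1.5 = 7.05°C, giving 14.76°C.
From 3300 m to 1700 m (dry descent): warms by 9.9 × 1.6 = 15.84°C, giving 30.6°C.

30.6°C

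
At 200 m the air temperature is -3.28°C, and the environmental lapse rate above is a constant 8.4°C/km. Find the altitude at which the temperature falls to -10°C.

1000 m

Height above start = (-3.28 − (-10)) / 8.4 = 0.8 km
Altitude = 200 m + 800 m = 1000 m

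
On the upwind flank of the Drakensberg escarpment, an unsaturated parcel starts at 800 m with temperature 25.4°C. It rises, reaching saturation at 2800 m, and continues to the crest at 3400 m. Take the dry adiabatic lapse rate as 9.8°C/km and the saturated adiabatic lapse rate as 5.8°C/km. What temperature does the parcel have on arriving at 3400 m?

From 800 m to 2800 m (dry): cools by 9.8 × 2 = 19.6°C, giving 5.8°C.
From 2800 m to 3400 m (saturated): cools by 5.8 × 0.6 = 3.48°C, giving 2.32°C.

2.32°C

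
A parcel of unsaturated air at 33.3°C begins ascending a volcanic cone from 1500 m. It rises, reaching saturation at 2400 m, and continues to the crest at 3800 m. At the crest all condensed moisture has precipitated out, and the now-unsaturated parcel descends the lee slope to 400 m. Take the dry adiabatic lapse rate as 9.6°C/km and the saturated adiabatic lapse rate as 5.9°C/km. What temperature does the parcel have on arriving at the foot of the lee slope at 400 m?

1500–2400 m, dry: Δz = 0.9 km ⇒ ΔT = -8.64°C; T = 24.66°C
2400–3800 m, saturated: Δz = 1.4 km ⇒ ΔT = -8.26°C; T = 16.4°C
3800–400 m, dry descent: Δz = 3.4 km ⇒ ΔT = +32.64°C; T = 49.04°C

49.04°C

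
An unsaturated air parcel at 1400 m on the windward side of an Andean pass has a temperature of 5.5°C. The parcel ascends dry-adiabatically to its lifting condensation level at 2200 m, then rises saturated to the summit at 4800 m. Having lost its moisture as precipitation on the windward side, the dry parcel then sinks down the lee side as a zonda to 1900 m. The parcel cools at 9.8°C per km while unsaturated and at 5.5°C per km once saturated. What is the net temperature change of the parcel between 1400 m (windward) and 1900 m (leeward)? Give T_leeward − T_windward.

+6.28°C

From 1400 m to 2200 m (dry): cools by 9.8 × 0.8 = 7.84°C, giving -2.34°C.
From 2200 m to 4800 m (saturated): cools by 5.5 × 2.6 = 14.3°C, giving -16.64°C.
From 4800 m to 1900 m (dry descent): warms by 9.8 × 2.9 = 28.42°C, giving 11.78°C.
Net change vs windward start: 11.78 − 5.5 = +6.28°C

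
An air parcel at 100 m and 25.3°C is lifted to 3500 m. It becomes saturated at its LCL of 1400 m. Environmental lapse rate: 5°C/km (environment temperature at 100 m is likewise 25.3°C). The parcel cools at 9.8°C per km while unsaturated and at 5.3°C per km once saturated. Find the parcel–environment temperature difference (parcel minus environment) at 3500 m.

-6.87°C (parcel cooler than environment)

Parcel:
  100 → 1400 m (dry, 9.8°C/km): ΔT = -9.8 × 1.3 = -12.74°C → T = 12.56°C
  1400 → 3500 m (saturated, 5.3°C/km): ΔT = -5.3 × 2.1 = -11.13°C → T = 1.43°C
Environment:
  100 → 3500 m (environment, 5°C/km): ΔT = -5 × 3.4 = -17°C → T = 8.3°C
T_parcel − T_env = 1.43 − 8.3 = -6.87°C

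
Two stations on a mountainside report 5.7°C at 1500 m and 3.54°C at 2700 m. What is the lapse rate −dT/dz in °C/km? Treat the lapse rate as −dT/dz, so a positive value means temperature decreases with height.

Γ = −ΔT/Δz = (5.7 − 3.54) / (2700 − 1500) m
  = 2.16°C / 1.2 km = 1.8°C/km

1.8°C/km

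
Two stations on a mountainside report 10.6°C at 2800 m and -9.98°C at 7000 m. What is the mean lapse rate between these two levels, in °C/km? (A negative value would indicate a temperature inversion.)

4.9°C/km

Γ = −ΔT/Δz = (10.6 − (-9.98)) / (7000 − 2800) m
  = 20.58°C / 4.2 km = 4.9°C/km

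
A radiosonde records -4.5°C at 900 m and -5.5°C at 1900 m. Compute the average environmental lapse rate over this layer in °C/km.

Γ = −ΔT/Δz = (-4.5 − (-5.5)) / (1900 − 900) m
  = 1°C / 1 km = 1°C/km

1°C/km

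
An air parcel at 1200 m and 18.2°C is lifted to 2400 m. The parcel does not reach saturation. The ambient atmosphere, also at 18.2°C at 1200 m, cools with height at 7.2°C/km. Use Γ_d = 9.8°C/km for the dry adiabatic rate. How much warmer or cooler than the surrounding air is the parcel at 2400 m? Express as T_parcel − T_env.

Parcel:
  Dry to 2400 m: -9.8 × 1.2 km = -11.76°C, so T = 6.44°C.
Environment:
  Environment to 2400 m: -7.2 × 1.2 km = -8.64°C, so T = 9.56°C.
T_parcel − T_env = 6.44 − 9.56 = -3.12°C

-3.12°C (parcel cooler than environment)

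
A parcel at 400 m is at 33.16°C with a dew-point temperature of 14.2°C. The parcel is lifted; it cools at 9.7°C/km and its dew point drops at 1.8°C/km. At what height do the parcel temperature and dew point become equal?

T and T_d converge at 9.7 − 1.8 = 7.9°C per km
Height above start = (33.16 − 14.2) / 7.9 = 2.4 km
LCL altitude = 400 m + 2400 m = 2800 m

2800 m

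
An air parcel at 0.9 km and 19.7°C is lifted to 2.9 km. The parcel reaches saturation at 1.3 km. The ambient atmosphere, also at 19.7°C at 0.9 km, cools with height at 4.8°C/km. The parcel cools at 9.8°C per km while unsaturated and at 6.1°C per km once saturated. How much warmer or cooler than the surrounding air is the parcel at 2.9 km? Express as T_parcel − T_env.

Parcel:
  900 → 1300 m (dry, 9.8°C/km): ΔT = -9.8 × 0.4 = -3.92°C → T = 15.78°C
  1300 → 2900 m (saturated, 6.1°C/km): ΔT = -6.1 × 1.6 = -9.76°C → T = 6.02°C
Environment:
  900 → 2900 m (environment, 4.8°C/km): ΔT = -4.8 × 2 = -9.6°C → T = 10.1°C
T_parcel − T_env = 6.02 − 10.1 = -4.08°C

-4.08°C (parcel cooler than environment)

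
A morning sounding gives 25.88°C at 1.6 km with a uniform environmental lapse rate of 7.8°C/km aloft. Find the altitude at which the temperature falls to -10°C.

6.2 km

Height above start = (25.88 − (-10)) / 7.8 = 4.6 km
Altitude = 1600 m + 4600 m = 6200 m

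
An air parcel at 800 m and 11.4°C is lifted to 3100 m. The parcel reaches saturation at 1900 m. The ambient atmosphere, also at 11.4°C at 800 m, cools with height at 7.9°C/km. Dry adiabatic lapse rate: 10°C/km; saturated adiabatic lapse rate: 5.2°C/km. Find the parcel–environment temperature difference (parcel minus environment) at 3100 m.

Parcel:
  Dry to 1900 m: -10 × 1.1 km = -11°C, so T = 0.4°C.
  Saturated to 3100 m: -5.2 × 1.2 km = -6.24°C, so T = -5.84°C.
Environment:
  Environment to 3100 m: -7.9 × 2.3 km = -18.17°C, so T = -6.77°C.
T_parcel − T_env = -5.84 − (-6.77) = +0.93°C

+0.93°C (parcel warmer than environment)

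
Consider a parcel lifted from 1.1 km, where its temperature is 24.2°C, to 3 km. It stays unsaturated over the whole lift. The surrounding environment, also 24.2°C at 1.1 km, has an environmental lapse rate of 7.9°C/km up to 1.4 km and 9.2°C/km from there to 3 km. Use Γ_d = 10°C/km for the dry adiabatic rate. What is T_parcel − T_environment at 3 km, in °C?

-1.91°C (parcel cooler than environment)

Parcel:
  1100–3000 m, dry: Δz = 1.9 km ⇒ ΔT = -19°C; T = 5.2°C
Environment:
  1100–1400 m, environment, lower layer: Δz = 0.3 km ⇒ ΔT = -2.37°C; T = 21.83°C
  1400–3000 m, environment, upper layer: Δz = 1.6 km ⇒ ΔT = -14.72°C; T = 7.11°C
T_parcel − T_env = 5.2 − 7.11 = -1.91°C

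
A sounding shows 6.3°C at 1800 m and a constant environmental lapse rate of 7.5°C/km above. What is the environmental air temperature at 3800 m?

-8.7°C

1800–3800 m, environmental: Δz = 2 km ⇒ ΔT = -15°C; T = -8.7°C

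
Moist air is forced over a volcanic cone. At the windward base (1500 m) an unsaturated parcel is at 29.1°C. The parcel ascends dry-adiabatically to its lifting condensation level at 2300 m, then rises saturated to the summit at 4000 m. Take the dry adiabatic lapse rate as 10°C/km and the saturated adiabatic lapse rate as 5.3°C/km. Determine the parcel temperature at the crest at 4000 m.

12.09°C

Dry to 2300 m: -10 × 0.8 km = -8°C, so T = 21.1°C.
Saturated to 4000 m: -5.3 × 1.7 km = -9.01°C, so T = 12.09°C.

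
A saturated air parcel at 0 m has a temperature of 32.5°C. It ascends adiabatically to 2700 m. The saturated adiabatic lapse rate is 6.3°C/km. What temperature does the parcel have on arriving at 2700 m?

15.49°C

From 0 m to 2700 m (saturated adiabatic): cools by 6.3 × 2.7 = 17.01°C, giving 15.49°C.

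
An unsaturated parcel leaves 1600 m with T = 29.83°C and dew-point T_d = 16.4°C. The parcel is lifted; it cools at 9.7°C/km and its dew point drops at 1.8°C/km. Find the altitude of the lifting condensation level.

3300 m

T and T_d converge at 9.7 − 1.8 = 7.9°C per km
Height above start = (29.83 − 16.4) / 7.9 = 1.7 km
LCL altitude = 1600 m + 1700 m = 3300 m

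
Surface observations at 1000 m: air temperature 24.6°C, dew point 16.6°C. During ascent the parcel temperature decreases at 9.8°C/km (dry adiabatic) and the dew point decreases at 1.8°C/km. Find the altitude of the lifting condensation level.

T and T_d converge at 9.8 − 1.8 = 8°C per km
Height above start = (24.6 − 16.6) / 8 = 1 km
LCL altitude = 1000 m + 1000 m = 2000 m

2000 m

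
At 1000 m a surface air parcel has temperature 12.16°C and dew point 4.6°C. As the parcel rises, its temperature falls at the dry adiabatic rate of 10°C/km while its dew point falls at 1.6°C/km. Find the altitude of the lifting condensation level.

T and T_d converge at 10 − 1.6 = 8.4°C per km
Height above start = (12.16 − 4.6) / 8.4 = 0.9 km
LCL altitude = 1000 m + 900 m = 1900 m

1900 m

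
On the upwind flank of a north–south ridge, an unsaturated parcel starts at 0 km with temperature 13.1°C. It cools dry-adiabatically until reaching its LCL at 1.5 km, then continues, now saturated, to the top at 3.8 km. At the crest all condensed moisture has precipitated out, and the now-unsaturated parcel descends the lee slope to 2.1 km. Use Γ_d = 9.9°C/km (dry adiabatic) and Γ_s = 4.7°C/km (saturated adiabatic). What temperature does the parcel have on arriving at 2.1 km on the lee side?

Dry to 1500 m: -9.9 × 1.5 km = -14.85°C, so T = -1.75°C.
Saturated to 3800 m: -4.7 × 2.3 km = -10.81°C, so T = -12.56°C.
Dry descent to 2100 m: +9.9 × 1.7 km = +16.83°C, so T = 4.27°C.

4.27°C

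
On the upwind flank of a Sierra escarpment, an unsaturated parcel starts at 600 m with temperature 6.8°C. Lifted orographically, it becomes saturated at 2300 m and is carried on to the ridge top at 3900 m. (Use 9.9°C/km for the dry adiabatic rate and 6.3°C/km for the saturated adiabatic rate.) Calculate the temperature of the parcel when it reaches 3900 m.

-20.11°C

From 600 m to 2300 m (dry): cools by 9.9 × 1.7 = 16.83°C, giving -10.03°C.
From 2300 m to 3900 m (saturated): cools by 6.3 × 1.6 = 10.08°C, giving -20.11°C.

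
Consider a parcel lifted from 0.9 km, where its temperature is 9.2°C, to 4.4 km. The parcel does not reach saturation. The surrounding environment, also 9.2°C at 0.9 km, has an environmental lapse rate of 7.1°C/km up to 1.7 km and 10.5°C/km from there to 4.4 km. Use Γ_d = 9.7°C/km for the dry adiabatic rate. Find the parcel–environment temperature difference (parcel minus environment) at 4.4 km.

+0.08°C (parcel warmer than environment)

Parcel:
  Dry to 4400 m: -9.7 × 3.5 km = -33.95°C, so T = -24.75°C.
Environment:
  Environment, lower layer to 1700 m: -7.1 × 0.8 km = -5.68°C, so T = 3.52°C.
  Environment, upper layer to 4400 m: -10.5 × 2.7 km = -28.35°C, so T = -24.83°C.
T_parcel − T_env = -24.75 − (-24.83) = +0.08°C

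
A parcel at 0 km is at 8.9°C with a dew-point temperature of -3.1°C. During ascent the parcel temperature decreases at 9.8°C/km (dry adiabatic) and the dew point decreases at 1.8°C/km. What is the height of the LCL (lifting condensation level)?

T and T_d converge at 9.8 − 1.8 = 8°C per km
Height above start = (8.9 − (-3.1)) / 8 = 1.5 km
LCL altitude = 0 m + 1500 m = 1500 m

1.5 km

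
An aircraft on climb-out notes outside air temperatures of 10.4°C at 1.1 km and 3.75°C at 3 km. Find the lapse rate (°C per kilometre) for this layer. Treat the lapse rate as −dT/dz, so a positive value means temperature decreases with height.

3.5°C/km

Γ = −ΔT/Δz = (10.4 − 3.75) / (3000 − 1100) m
  = 6.65°C / 1.9 km = 3.5°C/km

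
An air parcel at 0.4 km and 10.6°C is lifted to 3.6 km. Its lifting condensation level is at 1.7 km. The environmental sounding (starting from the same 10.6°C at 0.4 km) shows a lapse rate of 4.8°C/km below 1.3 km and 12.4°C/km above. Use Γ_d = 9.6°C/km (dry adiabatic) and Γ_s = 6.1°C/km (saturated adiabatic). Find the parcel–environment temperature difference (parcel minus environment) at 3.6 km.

+8.77°C (parcel warmer than environment)

Parcel:
  Dry to 1700 m: -9.6 × 1.3 km = -12.48°C, so T = -1.88°C.
  Saturated to 3600 m: -6.1 × 1.9 km = -11.59°C, so T = -13.47°C.
Environment:
  Environment, lower layer to 1300 m: -4.8 × 0.9 km = -4.32°C, so T = 6.28°C.
  Environment, upper layer to 3600 m: -12.4 × 2.3 km = -28.52°C, so T = -22.24°C.
T_parcel − T_env = -13.47 − (-22.24) = +8.77°C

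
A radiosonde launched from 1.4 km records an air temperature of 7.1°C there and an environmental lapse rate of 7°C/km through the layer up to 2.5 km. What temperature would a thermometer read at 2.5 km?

1400 → 2500 m (environmental, 7°C/km): ΔT = -7 × 1.1 = -7.7°C → T = -0.6°C

-0.6°C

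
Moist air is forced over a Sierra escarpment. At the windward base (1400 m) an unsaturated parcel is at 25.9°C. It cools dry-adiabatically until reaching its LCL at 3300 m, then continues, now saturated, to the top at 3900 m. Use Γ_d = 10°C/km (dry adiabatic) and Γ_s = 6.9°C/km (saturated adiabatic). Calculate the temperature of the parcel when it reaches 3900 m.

1400 → 3300 m (dry, 10°C/km): ΔT = -10 × 1.9 = -19°C → T = 6.9°C
3300 → 3900 m (saturated, 6.9°C/km): ΔT = -6.9 × 0.6 = -4.14°C → T = 2.76°C

2.76°C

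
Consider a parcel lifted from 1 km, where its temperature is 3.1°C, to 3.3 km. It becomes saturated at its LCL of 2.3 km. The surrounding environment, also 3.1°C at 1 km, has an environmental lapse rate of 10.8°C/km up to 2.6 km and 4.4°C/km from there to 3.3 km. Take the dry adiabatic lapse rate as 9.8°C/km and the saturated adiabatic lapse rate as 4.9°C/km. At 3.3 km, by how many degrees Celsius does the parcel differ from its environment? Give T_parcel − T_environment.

Parcel:
  Dry to 2300 m: -9.8 × 1.3 km = -12.74°C, so T = -9.64°C.
  Saturated to 3300 m: -4.9 × 1 km = -4.9°C, so T = -14.54°C.
Environment:
  Environment, lower layer to 2600 m: -10.8 × 1.6 km = -17.28°C, so T = -14.18°C.
  Environment, upper layer to 3300 m: -4.4 × 0.7 km = -3.08°C, so T = -17.26°C.
T_parcel − T_env = -14.54 − (-17.26) = +2.72°C

+2.72°C (parcel warmer than environment)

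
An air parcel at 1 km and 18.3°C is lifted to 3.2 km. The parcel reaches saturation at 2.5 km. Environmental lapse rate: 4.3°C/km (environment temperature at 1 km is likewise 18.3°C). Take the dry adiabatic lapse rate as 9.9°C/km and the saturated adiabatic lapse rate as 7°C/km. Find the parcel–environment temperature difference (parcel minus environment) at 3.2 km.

-10.29°C (parcel cooler than environment)

Parcel:
  From 1000 m to 2500 m (dry): cools by 9.9 × 1.5 = 14.85°C, giving 3.45°C.
  From 2500 m to 3200 m (saturated): cools by 7 × 0.7 = 4.9°C, giving -1.45°C.
Environment:
  From 1000 m to 3200 m (environment): cools by 4.3 × 2.2 = 9.46°C, giving 8.84°C.
T_parcel − T_env = -1.45 − 8.84 = -10.29°C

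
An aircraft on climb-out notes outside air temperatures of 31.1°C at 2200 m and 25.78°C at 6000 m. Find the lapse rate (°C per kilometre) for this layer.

1.4°C/km

Γ = −ΔT/Δz = (31.1 − 25.78) / (6000 − 2200) m
  = 5.32°C / 3.8 km = 1.4°C/km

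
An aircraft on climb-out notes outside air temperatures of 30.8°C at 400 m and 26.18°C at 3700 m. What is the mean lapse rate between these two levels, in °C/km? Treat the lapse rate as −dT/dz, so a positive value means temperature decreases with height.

Γ = −ΔT/Δz = (30.8 − 26.18) / (3700 − 400) m
  = 4.62°C / 3.3 km = 1.4°C/km

1.4°C/km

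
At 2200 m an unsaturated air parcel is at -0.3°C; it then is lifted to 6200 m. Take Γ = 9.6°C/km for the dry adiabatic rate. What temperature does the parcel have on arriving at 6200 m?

-38.7°C

2200 → 6200 m (dry adiabatic, 9.6°C/km): ΔT = -9.6 × 4 = -38.4°C → T = -38.7°C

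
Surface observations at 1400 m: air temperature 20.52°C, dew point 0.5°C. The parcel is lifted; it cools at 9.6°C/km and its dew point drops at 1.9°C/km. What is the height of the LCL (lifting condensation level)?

4000 m

T and T_d converge at 9.6 − 1.9 = 7.7°C per km
Height above start = (20.52 − 0.5) / 7.7 = 2.6 km
LCL altitude = 1400 m + 2600 m = 4000 m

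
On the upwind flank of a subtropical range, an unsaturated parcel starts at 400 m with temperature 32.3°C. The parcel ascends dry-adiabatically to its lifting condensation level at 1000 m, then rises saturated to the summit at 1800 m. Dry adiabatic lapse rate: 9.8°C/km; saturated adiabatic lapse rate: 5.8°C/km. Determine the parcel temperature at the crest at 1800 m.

21.78°C

Dry to 1000 m: -9.8 × 0.6 km = -5.88°C, so T = 26.42°C.
Saturated to 1800 m: -5.8 × 0.8 km = -4.64°C, so T = 21.78°C.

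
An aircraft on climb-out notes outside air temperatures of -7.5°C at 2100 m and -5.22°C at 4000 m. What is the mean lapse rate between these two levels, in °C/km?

-1.2°C/km

Γ = −ΔT/Δz = (-7.5 − (-5.22)) / (4000 − 2100) m
  = -2.28°C / 1.9 km = -1.2°C/km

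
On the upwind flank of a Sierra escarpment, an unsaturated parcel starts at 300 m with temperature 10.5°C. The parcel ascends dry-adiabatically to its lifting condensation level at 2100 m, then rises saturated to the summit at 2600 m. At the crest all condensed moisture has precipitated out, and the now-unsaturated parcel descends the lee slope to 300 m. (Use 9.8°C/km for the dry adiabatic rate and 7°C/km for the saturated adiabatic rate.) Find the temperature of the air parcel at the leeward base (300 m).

11.9°C

300 → 2100 m (dry, 9.8°C/km): ΔT = -9.8 × 1.8 = -17.64°C → T = -7.14°C
2100 → 2600 m (saturated, 7°C/km): ΔT = -7 × 0.5 = -3.5°C → T = -10.64°C
2600 → 300 m (dry descent, 9.8°C/km): ΔT = +9.8 × 2.3 = +22.54°C → T = 11.9°C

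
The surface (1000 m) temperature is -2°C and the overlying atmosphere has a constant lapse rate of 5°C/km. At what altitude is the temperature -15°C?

Height above start = (-2 − (-15)) / 5 = 2.6 km
Altitude = 1000 m + 2600 m = 3600 m

3600 m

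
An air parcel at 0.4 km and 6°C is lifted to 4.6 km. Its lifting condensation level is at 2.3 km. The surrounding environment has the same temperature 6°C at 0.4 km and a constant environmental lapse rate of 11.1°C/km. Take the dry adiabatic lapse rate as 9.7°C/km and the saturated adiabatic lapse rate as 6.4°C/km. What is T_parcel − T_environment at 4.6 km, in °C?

Parcel:
  Dry to 2300 m: -9.7 × 1.9 km = -18.43°C, so T = -12.43°C.
  Saturated to 4600 m: -6.4 × 2.3 km = -14.72°C, so T = -27.15°C.
Environment:
  Environment to 4600 m: -11.1 × 4.2 km = -46.62°C, so T = -40.62°C.
T_parcel − T_env = -27.15 − (-40.62) = +13.47°C

+13.47°C (parcel warmer than environment)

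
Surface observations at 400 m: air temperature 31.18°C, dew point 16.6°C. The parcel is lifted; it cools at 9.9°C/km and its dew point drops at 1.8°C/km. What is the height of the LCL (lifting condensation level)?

T and T_d converge at 9.9 − 1.8 = 8.1°C per km
Height above start = (31.18 − 16.6) / 8.1 = 1.8 km
LCL altitude = 400 m + 1800 m = 2200 m

2200 m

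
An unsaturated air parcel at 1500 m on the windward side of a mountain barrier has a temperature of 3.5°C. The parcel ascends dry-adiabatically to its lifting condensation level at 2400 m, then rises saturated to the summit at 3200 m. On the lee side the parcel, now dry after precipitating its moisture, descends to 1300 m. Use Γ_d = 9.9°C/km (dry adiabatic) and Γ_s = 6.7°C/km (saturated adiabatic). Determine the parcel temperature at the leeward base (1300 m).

8.04°C

Dry to 2400 m: -9.9 × 0.9 km = -8.91°C, so T = -5.41°C.
Saturated to 3200 m: -6.7 × 0.8 km = -5.36°C, so T = -10.77°C.
Dry descent to 1300 m: +9.9 × 1.9 km = +18.81°C, so T = 8.04°C.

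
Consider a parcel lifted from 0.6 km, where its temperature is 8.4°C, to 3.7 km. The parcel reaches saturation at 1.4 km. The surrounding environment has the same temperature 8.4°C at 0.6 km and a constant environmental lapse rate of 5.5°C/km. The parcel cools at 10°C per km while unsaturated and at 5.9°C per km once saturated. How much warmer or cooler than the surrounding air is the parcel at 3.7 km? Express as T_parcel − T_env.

Parcel:
  From 600 m to 1400 m (dry): cools by 10 × 0.8 = 8°C, giving 0.4°C.
  From 1400 m to 3700 m (saturated): cools by 5.9 × 2.3 = 13.57°C, giving -13.17°C.
Environment:
  From 600 m to 3700 m (environment): cools by 5.5 × 3.1 = 17.05°C, giving -8.65°C.
T_parcel − T_env = -13.17 − (-8.65) = -4.52°C

-4.52°C (parcel cooler than environment)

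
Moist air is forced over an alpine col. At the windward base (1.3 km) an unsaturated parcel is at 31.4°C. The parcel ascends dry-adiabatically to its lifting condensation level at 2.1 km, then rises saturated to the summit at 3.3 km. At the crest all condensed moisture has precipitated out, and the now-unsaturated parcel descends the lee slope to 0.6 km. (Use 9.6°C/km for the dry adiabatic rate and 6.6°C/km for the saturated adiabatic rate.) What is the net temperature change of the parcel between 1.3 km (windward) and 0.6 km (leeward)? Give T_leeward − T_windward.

+10.32°C

Dry to 2100 m: -9.6 × 0.8 km = -7.68°C, so T = 23.72°C.
Saturated to 3300 m: -6.6 × 1.2 km = -7.92°C, so T = 15.8°C.
Dry descent to 600 m: +9.6 × 2.7 km = +25.92°C, so T = 41.72°C.
Net change vs windward start: 41.72 − 31.4 = +10.32°C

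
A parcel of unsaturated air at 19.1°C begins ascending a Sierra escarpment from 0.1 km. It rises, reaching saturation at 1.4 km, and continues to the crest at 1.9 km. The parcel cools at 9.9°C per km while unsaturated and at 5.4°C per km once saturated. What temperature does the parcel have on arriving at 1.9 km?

3.53°C

Dry to 1400 m: -9.9 × 1.3 km = -12.87°C, so T = 6.23°C.
Saturated to 1900 m: -5.4 × 0.5 km = -2.7°C, so T = 3.53°C.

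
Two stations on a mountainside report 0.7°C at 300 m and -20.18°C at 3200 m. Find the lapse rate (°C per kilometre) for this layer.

7.2°C/km

Γ = −ΔT/Δz = (0.7 − (-20.18)) / (3200 − 300) m
  = 20.88°C / 2.9 km = 7.2°C/km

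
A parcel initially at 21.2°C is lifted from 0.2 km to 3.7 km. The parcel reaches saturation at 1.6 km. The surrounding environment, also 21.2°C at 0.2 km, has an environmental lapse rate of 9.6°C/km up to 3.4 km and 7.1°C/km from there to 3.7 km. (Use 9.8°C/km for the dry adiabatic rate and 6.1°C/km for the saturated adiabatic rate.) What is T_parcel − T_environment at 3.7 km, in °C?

+6.32°C (parcel warmer than environment)

Parcel:
  Dry to 1600 m: -9.8 × 1.4 km = -13.72°C, so T = 7.48°C.
  Saturated to 3700 m: -6.1 × 2.1 km = -12.81°C, so T = -5.33°C.
Environment:
  Environment, lower layer to 3400 m: -9.6 × 3.2 km = -30.72°C, so T = -9.52°C.
  Environment, upper layer to 3700 m: -7.1 × 0.3 km = -2.13°C, so T = -11.65°C.
T_parcel − T_env = -5.33 − (-11.65) = +6.32°C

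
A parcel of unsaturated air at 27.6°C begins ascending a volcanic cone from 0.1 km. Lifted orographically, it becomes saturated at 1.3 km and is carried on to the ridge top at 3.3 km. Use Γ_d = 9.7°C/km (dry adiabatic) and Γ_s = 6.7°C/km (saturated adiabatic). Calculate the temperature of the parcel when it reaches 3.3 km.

2.56°C

100 → 1300 m (dry, 9.7°C/km): ΔT = -9.7 × 1.2 = -11.64°C → T = 15.96°C
1300 → 3300 m (saturated, 6.7°C/km): ΔT = -6.7 × 2 = -13.4°C → T = 2.56°C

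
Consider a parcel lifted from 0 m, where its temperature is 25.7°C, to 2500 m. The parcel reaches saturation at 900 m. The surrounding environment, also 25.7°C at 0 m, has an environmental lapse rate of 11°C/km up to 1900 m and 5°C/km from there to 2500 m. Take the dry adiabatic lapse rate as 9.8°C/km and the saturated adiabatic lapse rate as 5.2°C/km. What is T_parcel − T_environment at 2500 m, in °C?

Parcel:
  Dry to 900 m: -9.8 × 0.9 km = -8.82°C, so T = 16.88°C.
  Saturated to 2500 m: -5.2 × 1.6 km = -8.32°C, so T = 8.56°C.
Environment:
  Environment, lower layer to 1900 m: -11 × 1.9 km = -20.9°C, so T = 4.8°C.
  Environment, upper layer to 2500 m: -5 × 0.6 km = -3°C, so T = 1.8°C.
T_parcel − T_env = 8.56 − 1.8 = +6.76°C

+6.76°C (parcel warmer than environment)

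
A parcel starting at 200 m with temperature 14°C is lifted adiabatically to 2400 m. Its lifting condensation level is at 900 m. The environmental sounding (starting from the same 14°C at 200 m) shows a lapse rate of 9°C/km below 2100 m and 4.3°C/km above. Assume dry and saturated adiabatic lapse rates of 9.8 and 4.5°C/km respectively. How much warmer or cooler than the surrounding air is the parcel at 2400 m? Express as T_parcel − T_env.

+4.78°C (parcel warmer than environment)

Parcel:
  From 200 m to 900 m (dry): cools by 9.8 × 0.7 = 6.86°C, giving 7.14°C.
  From 900 m to 2400 m (saturated): cools by 4.5 × 1.5 = 6.75°C, giving 0.39°C.
Environment:
  From 200 m to 2100 m (environment, lower layer): cools by 9 × 1.9 = 17.1°C, giving -3.1°C.
  From 2100 m to 2400 m (environment, upper layer): cools by 4.3 × 0.3 = 1.29°C, giving -4.39°C.
T_parcel − T_env = 0.39 − (-4.39) = +4.78°C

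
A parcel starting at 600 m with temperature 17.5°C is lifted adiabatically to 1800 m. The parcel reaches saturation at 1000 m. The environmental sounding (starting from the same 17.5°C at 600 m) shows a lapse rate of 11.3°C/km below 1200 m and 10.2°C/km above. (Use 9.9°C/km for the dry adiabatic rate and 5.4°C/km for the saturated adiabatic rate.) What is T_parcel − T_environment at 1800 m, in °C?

Parcel:
  From 600 m to 1000 m (dry): cools by 9.9 × 0.4 = 3.96°C, giving 13.54°C.
  From 1000 m to 1800 m (saturated): cools by 5.4 × 0.8 = 4.32°C, giving 9.22°C.
Environment:
  From 600 m to 1200 m (environment, lower layer): cools by 11.3 × 0.6 = 6.78°C, giving 10.72°C.
  From 1200 m to 1800 m (environment, upper layer): cools by 10.2 × 0.6 = 6.12°C, giving 4.6°C.
T_parcel − T_env = 9.22 − 4.6 = +4.62°C

+4.62°C (parcel warmer than environment)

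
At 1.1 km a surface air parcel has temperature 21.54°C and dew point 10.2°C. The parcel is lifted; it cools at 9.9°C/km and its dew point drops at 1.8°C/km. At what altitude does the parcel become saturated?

T and T_d converge at 9.9 − 1.8 = 8.1°C per km
Height above start = (21.54 − 10.2) / 8.1 = 1.4 km
LCL altitude = 1100 m + 1400 m = 2500 m

2.5 km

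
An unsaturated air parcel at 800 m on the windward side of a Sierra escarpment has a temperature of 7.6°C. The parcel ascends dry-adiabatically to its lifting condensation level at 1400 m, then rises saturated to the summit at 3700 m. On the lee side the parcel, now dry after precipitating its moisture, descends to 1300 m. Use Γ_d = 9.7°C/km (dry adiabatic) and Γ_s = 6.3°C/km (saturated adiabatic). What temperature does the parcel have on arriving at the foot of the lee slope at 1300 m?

10.57°C

From 800 m to 1400 m (dry): cools by 9.7 × 0.6 = 5.82°C, giving 1.78°C.
From 1400 m to 3700 m (saturated): cools by 6.3 × 2.3 = 14.49°C, giving -12.71°C.
From 3700 m to 1300 m (dry descent): warms by 9.7 × 2.4 = 23.28°C, giving 10.57°C.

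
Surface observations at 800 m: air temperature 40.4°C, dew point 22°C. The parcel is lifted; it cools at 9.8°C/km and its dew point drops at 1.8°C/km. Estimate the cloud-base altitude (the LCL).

3100 m

T and T_d converge at 9.8 − 1.8 = 8°C per km
Height above start = (40.4 − 22) / 8 = 2.3 km
LCL altitude = 800 m + 2300 m = 3100 m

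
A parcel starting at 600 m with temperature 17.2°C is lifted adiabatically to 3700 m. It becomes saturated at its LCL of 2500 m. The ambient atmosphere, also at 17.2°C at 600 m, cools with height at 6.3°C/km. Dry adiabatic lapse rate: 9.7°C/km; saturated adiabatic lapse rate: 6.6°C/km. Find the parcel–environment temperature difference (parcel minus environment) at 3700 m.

-6.82°C (parcel cooler than environment)

Parcel:
  Dry to 2500 m: -9.7 × 1.9 km = -18.43°C, so T = -1.23°C.
  Saturated to 3700 m: -6.6 × 1.2 km = -7.92°C, so T = -9.15°C.
Environment:
  Environment to 3700 m: -6.3 × 3.1 km = -19.53°C, so T = -2.33°C.
T_parcel − T_env = -9.15 − (-2.33) = -6.82°C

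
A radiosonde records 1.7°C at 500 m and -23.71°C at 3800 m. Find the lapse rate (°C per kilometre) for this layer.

Γ = −ΔT/Δz = (1.7 − (-23.71)) / (3800 − 500) m
  = 25.41°C / 3.3 km = 7.7°C/km

7.7°C/km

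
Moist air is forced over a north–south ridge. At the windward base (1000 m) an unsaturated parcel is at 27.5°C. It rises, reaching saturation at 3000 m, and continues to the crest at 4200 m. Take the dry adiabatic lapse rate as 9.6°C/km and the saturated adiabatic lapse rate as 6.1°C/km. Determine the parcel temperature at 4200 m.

1000 → 3000 m (dry, 9.6°C/km): ΔT = -9.6 × 2 = -19.2°C → T = 8.3°C
3000 → 4200 m (saturated, 6.1°C/km): ΔT = -6.1 × 1.2 = -7.32°C → T = 0.98°C

0.98°C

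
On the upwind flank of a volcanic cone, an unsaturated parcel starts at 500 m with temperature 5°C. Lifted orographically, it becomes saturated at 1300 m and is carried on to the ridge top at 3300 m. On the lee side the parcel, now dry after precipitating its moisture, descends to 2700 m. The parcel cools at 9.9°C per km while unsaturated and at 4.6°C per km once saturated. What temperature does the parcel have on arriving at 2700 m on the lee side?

-6.18°C

Dry to 1300 m: -9.9 × 0.8 km = -7.92°C, so T = -2.92°C.
Saturated to 3300 m: -4.6 × 2 km = -9.2°C, so T = -12.12°C.
Dry descent to 2700 m: +9.9 × 0.6 km = +5.94°C, so T = -6.18°C.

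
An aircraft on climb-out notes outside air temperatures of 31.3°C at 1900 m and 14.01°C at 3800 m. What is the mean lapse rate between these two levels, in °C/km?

Γ = −ΔT/Δz = (31.3 − 14.01) / (3800 − 1900) m
  = 17.29°C / 1.9 km = 9.1°C/km

9.1°C/km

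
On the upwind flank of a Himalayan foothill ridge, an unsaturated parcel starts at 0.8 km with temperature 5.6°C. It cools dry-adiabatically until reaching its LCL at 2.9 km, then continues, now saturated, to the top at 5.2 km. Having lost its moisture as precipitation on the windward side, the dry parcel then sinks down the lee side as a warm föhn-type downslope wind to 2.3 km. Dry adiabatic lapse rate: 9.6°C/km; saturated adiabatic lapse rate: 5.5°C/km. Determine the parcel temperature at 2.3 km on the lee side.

Dry to 2900 m: -9.6 × 2.1 km = -20.16°C, so T = -14.56°C.
Saturated to 5200 m: -5.5 × 2.3 km = -12.65°C, so T = -27.21°C.
Dry descent to 2300 m: +9.6 × 2.9 km = +27.84°C, so T = 0.63°C.

0.63°C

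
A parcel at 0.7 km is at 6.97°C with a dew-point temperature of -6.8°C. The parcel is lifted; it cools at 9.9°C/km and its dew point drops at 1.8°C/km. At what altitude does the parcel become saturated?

T and T_d converge at 9.9 − 1.8 = 8.1°C per km
Height above start = (6.97 − (-6.8)) / 8.1 = 1.7 km
LCL altitude = 700 m + 1700 m = 2400 m

2.4 km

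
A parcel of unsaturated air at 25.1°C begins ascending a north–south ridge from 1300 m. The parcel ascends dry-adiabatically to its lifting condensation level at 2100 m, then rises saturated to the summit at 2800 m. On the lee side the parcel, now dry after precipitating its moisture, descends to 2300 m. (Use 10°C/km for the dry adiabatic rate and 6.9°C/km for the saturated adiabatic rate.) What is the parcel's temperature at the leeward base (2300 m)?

Dry to 2100 m: -10 × 0.8 km = -8°C, so T = 17.1°C.
Saturated to 2800 m: -6.9 × 0.7 km = -4.83°C, so T = 12.27°C.
Dry descent to 2300 m: +10 × 0.5 km = +5°C, so T = 17.27°C.

17.27°C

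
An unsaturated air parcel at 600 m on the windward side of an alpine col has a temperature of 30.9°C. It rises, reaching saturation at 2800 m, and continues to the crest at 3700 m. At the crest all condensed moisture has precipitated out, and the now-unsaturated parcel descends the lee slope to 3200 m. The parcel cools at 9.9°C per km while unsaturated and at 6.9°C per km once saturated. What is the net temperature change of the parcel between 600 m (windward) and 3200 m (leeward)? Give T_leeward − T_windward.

600–2800 m, dry: Δz = 2.2 km ⇒ ΔT = -21.78°C; T = 9.12°C
2800–3700 m, saturated: Δz = 0.9 km ⇒ ΔT = -6.21°C; T = 2.91°C
3700–3200 m, dry descent: Δz = 0.5 km ⇒ ΔT = +4.95°C; T = 7.86°C
Net change vs windward start: 7.86 − 30.9 = -23.04°C

-23.04°C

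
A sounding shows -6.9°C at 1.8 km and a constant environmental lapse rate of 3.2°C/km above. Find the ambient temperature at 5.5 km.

-18.74°C

Environmental to 5500 m: -3.2 × 3.7 km = -11.84°C, so T = -18.74°C.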